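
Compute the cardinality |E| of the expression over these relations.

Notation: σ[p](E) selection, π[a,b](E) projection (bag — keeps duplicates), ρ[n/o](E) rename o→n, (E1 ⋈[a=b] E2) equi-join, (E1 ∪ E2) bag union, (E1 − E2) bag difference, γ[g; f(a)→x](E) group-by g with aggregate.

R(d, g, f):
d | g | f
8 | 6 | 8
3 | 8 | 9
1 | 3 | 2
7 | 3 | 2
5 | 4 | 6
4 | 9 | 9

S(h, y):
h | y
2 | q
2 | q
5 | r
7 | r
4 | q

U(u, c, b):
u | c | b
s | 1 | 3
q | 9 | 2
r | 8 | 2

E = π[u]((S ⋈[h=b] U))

Subexpression sizes:
  S → 5
  U → 3
  (S ⋈[h=b] U) → 4
  π[u]((S ⋈[h=b] U)) → 4

|E| = 4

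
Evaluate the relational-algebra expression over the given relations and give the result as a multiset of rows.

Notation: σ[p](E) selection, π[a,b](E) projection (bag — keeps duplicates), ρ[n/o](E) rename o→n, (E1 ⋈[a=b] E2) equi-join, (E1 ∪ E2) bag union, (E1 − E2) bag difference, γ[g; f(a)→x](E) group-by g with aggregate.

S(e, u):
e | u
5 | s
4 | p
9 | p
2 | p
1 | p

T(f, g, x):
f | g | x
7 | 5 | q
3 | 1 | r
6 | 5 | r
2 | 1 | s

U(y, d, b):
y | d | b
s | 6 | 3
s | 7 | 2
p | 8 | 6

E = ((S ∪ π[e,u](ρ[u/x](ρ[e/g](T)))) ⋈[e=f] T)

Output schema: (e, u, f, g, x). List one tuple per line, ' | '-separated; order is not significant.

Stepwise |·|:
  S → 5
  T → 4
  ρ[e/g](T) → 4
  ρ[u/x](ρ[e/g](T)) → 4
  π[e,u](ρ[u/x](ρ[e/g](T))) → 4
  (S ∪ π[e,u](ρ[u/x](ρ[e/g](T)))) → 9
  T → 4
  ((S ∪ π[e,u](ρ[u/x](ρ[e/g](T)))) ⋈[e=f] T) → 1

== RESULT ==
e | u | f | g | x
2 | p | 2 | 1 | s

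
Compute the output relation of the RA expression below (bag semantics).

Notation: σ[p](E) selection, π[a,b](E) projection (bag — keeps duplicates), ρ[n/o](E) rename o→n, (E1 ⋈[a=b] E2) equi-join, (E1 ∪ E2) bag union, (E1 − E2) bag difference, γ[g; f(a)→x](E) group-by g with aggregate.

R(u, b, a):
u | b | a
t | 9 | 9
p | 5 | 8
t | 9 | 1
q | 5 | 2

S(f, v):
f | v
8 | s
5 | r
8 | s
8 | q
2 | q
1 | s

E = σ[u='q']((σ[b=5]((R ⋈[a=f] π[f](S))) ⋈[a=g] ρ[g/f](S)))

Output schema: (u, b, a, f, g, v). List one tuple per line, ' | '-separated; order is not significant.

Subexpression sizes:
  R → 4
  S → 6
  π[f](S) → 6
  (R ⋈[a=f] π[f](S)) → 5
  σ[b=5]((R ⋈[a=f] π[f](S))) → 4
  S → 6
  ρ[g/f](S) → 6
  (σ[b=5]((R ⋈[a=f] π[f](S))) ⋈[a=g] ρ[g/f](S)) → 10
  σ[u='q']((σ[b=5]((R ⋈[a=f] π[f](S))) ⋈[a=g] ρ[g/f](S))) → 1

== RESULT ==
u | b | a | f | g | v
q | 5 | 2 | 2 | 2 | q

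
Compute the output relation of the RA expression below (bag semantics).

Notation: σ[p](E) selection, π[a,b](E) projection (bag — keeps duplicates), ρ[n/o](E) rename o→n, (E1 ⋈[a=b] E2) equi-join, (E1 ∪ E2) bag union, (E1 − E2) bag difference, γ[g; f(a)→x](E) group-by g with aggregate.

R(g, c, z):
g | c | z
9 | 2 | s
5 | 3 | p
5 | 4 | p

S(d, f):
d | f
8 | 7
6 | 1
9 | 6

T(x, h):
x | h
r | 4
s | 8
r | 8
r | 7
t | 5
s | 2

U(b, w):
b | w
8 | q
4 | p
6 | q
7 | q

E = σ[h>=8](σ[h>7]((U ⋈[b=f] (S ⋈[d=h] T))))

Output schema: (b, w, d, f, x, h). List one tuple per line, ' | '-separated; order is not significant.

Stepwise |·|:
  U → 4
  S → 3
  T → 6
  (S ⋈[d=h] T) → 2
  (U ⋈[b=f] (S ⋈[d=h] T)) → 2
  σ[h>7]((U ⋈[b=f] (S ⋈[d=h] T))) → 2
  σ[h>=8](σ[h>7]((U ⋈[b=f] (S ⋈[d=h] T)))) → 2

== RESULT ==
b | w | d | f | x | h
7 | q | 8 | 7 | r | 8
7 | q | 8 | 7 | s | 8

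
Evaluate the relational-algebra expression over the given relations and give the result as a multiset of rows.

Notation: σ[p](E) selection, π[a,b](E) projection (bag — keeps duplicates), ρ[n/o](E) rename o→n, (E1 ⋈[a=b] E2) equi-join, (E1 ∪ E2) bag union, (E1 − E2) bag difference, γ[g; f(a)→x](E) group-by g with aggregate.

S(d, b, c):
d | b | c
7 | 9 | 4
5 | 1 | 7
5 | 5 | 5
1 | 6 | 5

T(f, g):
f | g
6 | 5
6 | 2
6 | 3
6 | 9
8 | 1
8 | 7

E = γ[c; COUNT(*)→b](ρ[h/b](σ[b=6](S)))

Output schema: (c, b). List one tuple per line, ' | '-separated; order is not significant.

Subexpression sizes:
  S → 4
  σ[b=6](S) → 1
  ρ[h/b](σ[b=6](S)) → 1
  γ[c; COUNT(*)→b](ρ[h/b](σ[b=6](S))) → 1

== RESULT ==
c | b
5 | 1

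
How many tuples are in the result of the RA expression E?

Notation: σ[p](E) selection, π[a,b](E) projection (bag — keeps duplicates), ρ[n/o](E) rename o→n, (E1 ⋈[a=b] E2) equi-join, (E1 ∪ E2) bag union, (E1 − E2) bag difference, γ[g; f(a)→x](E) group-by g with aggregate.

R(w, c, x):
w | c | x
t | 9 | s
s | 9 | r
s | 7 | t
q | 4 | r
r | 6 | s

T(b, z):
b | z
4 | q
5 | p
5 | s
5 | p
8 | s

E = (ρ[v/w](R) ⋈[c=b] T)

Row counts bottom-up:
  R → 5
  ρ[v/w](R) → 5
  T → 5
  (ρ[v/w](R) ⋈[c=b] T) → 1

|E| = 1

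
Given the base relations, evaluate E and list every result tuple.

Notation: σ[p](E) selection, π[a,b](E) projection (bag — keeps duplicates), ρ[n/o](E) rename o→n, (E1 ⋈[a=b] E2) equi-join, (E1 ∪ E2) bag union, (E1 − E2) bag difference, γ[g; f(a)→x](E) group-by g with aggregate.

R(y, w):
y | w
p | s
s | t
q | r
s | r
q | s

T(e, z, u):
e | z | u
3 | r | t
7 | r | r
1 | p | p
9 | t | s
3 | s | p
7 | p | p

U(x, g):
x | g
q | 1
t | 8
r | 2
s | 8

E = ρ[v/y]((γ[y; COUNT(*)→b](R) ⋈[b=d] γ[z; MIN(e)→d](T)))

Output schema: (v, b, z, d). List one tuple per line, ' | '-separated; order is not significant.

Per-node cardinality:
  R → 5
  γ[y; COUNT(*)→b](R) → 3
  T → 6
  γ[z; MIN(e)→d](T) → 4
  (γ[y; COUNT(*)→b](R) ⋈[b=d] γ[z; MIN(e)→d](T)) → 1
  ρ[v/y]((γ[y; COUNT(*)→b](R) ⋈[b=d] γ[z; MIN(e)→d](T))) → 1

== RESULT ==
v | b | z | d
p | 1 | p | 1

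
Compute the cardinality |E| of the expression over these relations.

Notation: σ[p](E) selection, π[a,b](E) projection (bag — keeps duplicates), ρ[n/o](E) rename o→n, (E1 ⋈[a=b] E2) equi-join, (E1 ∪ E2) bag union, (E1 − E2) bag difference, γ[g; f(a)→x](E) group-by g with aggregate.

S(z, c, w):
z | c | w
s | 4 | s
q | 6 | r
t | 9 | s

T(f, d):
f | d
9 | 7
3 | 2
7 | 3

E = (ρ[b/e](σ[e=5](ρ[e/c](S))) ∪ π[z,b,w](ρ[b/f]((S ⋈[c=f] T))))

Row counts bottom-up:
  S → 3
  ρ[e/c](S) → 3
  σ[e=5](ρ[e/c](S)) → 0
  ρ[b/e](σ[e=5](ρ[e/c](S))) → 0
  S → 3
  T → 3
  (S ⋈[c=f] T) → 1
  ρ[b/f]((S ⋈[c=f] T)) → 1
  π[z,b,w](ρ[b/f]((S ⋈[c=f] T))) → 1
  (ρ[b/e](σ[e=5](ρ[e/c](S))) ∪ π[z,b,w](ρ[b/f]((S ⋈[c=f] T)))) → 1

|E| = 1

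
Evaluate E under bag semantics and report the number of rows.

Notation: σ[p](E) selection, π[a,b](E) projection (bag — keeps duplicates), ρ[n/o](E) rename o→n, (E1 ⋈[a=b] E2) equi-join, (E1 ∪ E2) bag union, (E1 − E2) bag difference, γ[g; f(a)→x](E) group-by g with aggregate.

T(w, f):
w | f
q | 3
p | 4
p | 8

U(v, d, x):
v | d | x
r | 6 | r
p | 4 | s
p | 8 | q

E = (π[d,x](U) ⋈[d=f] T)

Subexpression sizes:
  U → 3
  π[d,x](U) → 3
  T → 3
  (π[d,x](U) ⋈[d=f] T) → 2

|E| = 2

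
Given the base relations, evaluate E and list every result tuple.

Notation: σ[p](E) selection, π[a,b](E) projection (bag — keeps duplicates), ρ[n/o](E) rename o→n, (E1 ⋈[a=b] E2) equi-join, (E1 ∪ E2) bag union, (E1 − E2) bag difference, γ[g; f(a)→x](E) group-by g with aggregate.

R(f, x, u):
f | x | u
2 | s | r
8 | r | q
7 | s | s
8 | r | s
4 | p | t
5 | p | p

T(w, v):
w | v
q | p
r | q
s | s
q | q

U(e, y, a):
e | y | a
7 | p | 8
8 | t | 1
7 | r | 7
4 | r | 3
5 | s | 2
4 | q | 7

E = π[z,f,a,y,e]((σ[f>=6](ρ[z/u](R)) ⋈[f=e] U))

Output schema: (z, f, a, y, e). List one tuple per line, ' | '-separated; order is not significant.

Subexpression sizes:
  R → 6
  ρ[z/u](R) → 6
  σ[f>=6](ρ[z/u](R)) → 3
  U → 6
  (σ[f>=6](ρ[z/u](R)) ⋈[f=e] U) → 4
  π[z,f,a,y,e]((σ[f>=6](ρ[z/u](R)) ⋈[f=e] U)) → 4

== RESULT ==
z | f | a | y | e
q | 8 | 1 | t | 8
s | 7 | 7 | r | 7
s | 7 | 8 | p | 7
s | 8 | 1 | t | 8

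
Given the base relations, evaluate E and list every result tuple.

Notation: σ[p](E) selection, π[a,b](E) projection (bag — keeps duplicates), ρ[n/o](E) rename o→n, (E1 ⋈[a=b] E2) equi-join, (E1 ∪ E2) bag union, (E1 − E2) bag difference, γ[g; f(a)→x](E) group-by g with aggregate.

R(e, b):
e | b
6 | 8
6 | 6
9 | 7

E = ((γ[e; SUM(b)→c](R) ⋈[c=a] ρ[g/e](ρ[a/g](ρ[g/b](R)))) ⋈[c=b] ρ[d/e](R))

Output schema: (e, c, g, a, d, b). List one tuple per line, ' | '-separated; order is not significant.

Per-node cardinality:
  R → 3
  γ[e; SUM(b)→c](R) → 2
  R → 3
  ρ[g/b](R) → 3
  ρ[a/g](ρ[g/b](R)) → 3
  ρ[g/e](ρ[a/g](ρ[g/b](R))) → 3
  (γ[e; SUM(b)→c](R) ⋈[c=a] ρ[g/e](ρ[a/g](ρ[g/b](R)))) → 1
  R → 3
  ρ[d/e](R) → 3
  ((γ[e; SUM(b)→c](R) ⋈[c=a] ρ[g/e](ρ[a/g](ρ[g/b](R)))) ⋈[c=b] ρ[d/e](R)) → 1

== RESULT ==
e | c | g | a | d | b
9 | 7 | 9 | 7 | 9 | 7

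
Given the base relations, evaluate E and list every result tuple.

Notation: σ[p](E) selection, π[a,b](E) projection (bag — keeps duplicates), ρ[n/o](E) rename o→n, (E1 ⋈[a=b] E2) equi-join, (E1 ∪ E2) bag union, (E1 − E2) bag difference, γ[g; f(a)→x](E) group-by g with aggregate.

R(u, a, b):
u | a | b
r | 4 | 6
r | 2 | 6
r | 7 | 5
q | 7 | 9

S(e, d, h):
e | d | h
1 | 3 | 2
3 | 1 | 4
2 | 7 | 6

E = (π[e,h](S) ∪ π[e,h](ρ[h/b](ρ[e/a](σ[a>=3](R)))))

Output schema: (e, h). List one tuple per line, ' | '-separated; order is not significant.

Row counts bottom-up:
  S → 3
  π[e,h](S) → 3
  R → 4
  σ[a>=3](R) → 3
  ρ[e/a](σ[a>=3](R)) → 3
  ρ[h/b](ρ[e/a](σ[a>=3](R))) → 3
  π[e,h](ρ[h/b](ρ[e/a](σ[a>=3](R)))) → 3
  (π[e,h](S) ∪ π[e,h](ρ[h/b](ρ[e/a](σ[a>=3](R))))) → 6

== RESULT ==
e | h
1 | 2
2 | 6
3 | 4
4 | 6
7 | 5
7 | 9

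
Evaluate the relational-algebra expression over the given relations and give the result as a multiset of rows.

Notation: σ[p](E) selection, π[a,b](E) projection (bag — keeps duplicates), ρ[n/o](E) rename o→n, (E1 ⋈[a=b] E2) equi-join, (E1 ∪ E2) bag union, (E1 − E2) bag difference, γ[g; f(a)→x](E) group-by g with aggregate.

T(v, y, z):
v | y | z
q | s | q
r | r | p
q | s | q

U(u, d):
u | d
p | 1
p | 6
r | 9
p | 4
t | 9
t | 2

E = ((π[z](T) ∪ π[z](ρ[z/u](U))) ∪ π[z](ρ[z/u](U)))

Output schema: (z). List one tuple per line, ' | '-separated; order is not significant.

Per-node cardinality:
  T → 3
  π[z](T) → 3
  U → 6
  ρ[z/u](U) → 6
  π[z](ρ[z/u](U)) → 6
  (π[z](T) ∪ π[z](ρ[z/u](U))) → 9
  U → 6
  ρ[z/u](U) → 6
  π[z](ρ[z/u](U)) → 6
  ((π[z](T) ∪ π[z](ρ[z/u](U))) ∪ π[z](ρ[z/u](U))) → 15

== RESULT ==
z
p
p
p
p
p
p
p
q
q
r
r
t
t
t
t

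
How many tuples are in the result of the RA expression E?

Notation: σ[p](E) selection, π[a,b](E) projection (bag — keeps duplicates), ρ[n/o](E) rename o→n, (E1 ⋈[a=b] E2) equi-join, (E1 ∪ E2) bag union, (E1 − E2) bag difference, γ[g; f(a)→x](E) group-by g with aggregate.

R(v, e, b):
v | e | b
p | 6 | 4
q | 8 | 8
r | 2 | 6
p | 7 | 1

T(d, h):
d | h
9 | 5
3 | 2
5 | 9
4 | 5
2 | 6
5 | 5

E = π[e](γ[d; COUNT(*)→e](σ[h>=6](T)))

Row counts bottom-up:
  T → 6
  σ[h>=6](T) → 2
  γ[d; COUNT(*)→e](σ[h>=6](T)) → 2
  π[e](γ[d; COUNT(*)→e](σ[h>=6](T))) → 2

|E| = 2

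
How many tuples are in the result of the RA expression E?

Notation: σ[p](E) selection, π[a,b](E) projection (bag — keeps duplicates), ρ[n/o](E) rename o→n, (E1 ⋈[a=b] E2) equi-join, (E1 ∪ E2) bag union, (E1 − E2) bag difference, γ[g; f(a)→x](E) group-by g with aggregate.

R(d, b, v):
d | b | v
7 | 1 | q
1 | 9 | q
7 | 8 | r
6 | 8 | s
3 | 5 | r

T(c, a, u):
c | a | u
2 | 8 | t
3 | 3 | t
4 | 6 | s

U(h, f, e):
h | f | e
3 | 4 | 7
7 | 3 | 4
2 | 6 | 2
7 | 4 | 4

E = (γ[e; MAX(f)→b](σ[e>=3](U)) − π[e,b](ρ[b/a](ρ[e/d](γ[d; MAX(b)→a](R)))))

Subexpression sizes:
  U → 4
  σ[e>=3](U) → 3
  γ[e; MAX(f)→b](σ[e>=3](U)) → 2
  R → 5
  γ[d; MAX(b)→a](R) → 4
  ρ[e/d](γ[d; MAX(b)→a](R)) → 4
  ρ[b/a](ρ[e/d](γ[d; MAX(b)→a](R))) → 4
  π[e,b](ρ[b/a](ρ[e/d](γ[d; MAX(b)→a](R)))) → 4
  (γ[e; MAX(f)→b](σ[e>=3](U)) − π[e,b](ρ[b/a](ρ[e/d](γ[d; MAX(b)→a](R))))) → 2

|E| = 2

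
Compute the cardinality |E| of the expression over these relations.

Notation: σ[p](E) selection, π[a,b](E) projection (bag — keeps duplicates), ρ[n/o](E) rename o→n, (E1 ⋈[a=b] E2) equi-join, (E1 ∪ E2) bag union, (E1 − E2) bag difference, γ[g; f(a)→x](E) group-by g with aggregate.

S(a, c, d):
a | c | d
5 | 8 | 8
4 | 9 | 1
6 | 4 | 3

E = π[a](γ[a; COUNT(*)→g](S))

Row counts bottom-up:
  S → 3
  γ[a; COUNT(*)→g](S) → 3
  π[a](γ[a; COUNT(*)→g](S)) → 3

|E| = 3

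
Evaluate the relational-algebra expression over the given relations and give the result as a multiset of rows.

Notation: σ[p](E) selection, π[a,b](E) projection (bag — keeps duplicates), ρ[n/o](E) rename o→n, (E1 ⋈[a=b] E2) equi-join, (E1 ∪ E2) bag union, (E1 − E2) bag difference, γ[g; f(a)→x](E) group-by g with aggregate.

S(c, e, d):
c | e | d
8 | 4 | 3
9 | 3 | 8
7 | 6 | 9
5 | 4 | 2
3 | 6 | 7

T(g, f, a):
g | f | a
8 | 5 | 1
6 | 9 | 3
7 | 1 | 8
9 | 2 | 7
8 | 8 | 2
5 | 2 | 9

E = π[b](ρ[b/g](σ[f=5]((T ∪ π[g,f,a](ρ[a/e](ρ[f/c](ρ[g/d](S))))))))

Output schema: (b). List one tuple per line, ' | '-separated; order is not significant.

Per-node cardinality:
  T → 6
  S → 5
  ρ[g/d](S) → 5
  ρ[f/c](ρ[g/d](S)) → 5
  ρ[a/e](ρ[f/c](ρ[g/d](S))) → 5
  π[g,f,a](ρ[a/e](ρ[f/c](ρ[g/d](S)))) → 5
  (T ∪ π[g,f,a](ρ[a/e](ρ[f/c](ρ[g/d](S))))) → 11
  σ[f=5]((T ∪ π[g,f,a](ρ[a/e](ρ[f/c](ρ[g/d](S)))))) → 2
  ρ[b/g](σ[f=5]((T ∪ π[g,f,a](ρ[a/e](ρ[f/c](ρ[g/d](S))))))) → 2
  π[b](ρ[b/g](σ[f=5]((T ∪ π[g,f,a](ρ[a/e](ρ[f/c](ρ[g/d](S)))))))) → 2

== RESULT ==
b
2
8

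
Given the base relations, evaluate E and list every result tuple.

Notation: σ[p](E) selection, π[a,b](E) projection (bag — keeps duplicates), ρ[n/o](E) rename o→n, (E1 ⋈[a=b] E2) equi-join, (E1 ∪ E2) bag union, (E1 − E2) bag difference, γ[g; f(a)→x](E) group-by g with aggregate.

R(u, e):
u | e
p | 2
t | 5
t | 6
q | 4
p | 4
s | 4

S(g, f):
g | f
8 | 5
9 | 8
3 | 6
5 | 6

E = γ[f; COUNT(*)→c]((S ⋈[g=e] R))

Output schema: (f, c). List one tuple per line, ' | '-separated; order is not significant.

Per-node cardinality:
  S → 4
  R → 6
  (S ⋈[g=e] R) → 1
  γ[f; COUNT(*)→c]((S ⋈[g=e] R)) → 1

== RESULT ==
f | c
6 | 1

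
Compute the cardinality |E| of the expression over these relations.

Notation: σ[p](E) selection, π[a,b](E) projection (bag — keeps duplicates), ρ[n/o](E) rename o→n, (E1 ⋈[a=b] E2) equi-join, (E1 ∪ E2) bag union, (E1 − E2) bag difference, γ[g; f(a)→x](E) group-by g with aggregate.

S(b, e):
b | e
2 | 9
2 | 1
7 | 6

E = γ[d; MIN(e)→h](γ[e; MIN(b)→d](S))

Stepwise |·|:
  S → 3
  γ[e; MIN(b)→d](S) → 3
  γ[d; MIN(e)→h](γ[e; MIN(b)→d](S)) → 2

|E| = 2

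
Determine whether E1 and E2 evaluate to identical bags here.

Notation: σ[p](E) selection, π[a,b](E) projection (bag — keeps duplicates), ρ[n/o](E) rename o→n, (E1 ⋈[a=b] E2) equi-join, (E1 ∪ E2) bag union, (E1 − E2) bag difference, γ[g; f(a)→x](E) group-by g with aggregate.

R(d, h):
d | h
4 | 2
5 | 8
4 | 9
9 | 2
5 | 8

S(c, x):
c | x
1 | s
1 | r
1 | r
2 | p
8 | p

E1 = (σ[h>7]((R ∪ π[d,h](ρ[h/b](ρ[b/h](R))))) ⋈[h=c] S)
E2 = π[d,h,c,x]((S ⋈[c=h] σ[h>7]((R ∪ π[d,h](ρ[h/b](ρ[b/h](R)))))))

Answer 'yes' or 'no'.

E1 row counts bottom-up:
  R → 5
  R → 5
  ρ[b/h](R) → 5
  ρ[h/b](ρ[b/h](R)) → 5
  π[d,h](ρ[h/b](ρ[b/h](R))) → 5
  (R ∪ π[d,h](ρ[h/b](ρ[b/h](R)))) → 10
  σ[h>7]((R ∪ π[d,h](ρ[h/b](ρ[b/h](R))))) → 6
  S → 5
  (σ[h>7]((R ∪ π[d,h](ρ[h/b](ρ[b/h](R))))) ⋈[h=c] S) → 4
E2 row counts bottom-up:
  S → 5
  R → 5
  R → 5
  ρ[b/h](R) → 5
  ρ[h/b](ρ[b/h](R)) → 5
  π[d,h](ρ[h/b](ρ[b/h](R))) → 5
  (R ∪ π[d,h](ρ[h/b](ρ[b/h](R)))) → 10
  σ[h>7]((R ∪ π[d,h](ρ[h/b](ρ[b/h](R))))) → 6
  (S ⋈[c=h] σ[h>7]((R ∪ π[d,h](ρ[h/b](ρ[b/h](R)))))) → 4
  π[d,h,c,x]((S ⋈[c=h] σ[h>7]((R ∪ π[d,h](ρ[h/b](ρ[b/h](R))))))) → 4

E1 and E2 produce the same multiset:
d | h | c | x
5 | 8 | 8 | p
5 | 8 | 8 | p
5 | 8 | 8 | p
5 | 8 | 8 | p

yes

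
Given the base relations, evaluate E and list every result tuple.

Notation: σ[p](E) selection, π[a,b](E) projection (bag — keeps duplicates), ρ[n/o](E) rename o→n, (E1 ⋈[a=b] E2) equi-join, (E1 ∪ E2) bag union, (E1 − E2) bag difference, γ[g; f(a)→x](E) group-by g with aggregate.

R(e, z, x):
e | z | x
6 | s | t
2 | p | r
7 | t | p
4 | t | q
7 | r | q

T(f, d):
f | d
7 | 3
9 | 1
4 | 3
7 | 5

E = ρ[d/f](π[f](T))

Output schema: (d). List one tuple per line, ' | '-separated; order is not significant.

Subexpression sizes:
  T → 4
  π[f](T) → 4
  ρ[d/f](π[f](T)) → 4

== RESULT ==
d
4
7
7
9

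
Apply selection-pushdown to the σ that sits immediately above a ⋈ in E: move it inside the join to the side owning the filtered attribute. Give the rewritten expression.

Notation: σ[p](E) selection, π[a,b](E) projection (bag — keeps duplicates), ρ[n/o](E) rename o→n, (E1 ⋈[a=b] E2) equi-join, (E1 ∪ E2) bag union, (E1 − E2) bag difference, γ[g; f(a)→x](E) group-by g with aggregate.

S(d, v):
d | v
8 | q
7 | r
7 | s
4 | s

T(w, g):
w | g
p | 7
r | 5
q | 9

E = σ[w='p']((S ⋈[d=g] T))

σ filters on w, owned by the right side.
E' = (S ⋈[d=g] σ[w='p'](T))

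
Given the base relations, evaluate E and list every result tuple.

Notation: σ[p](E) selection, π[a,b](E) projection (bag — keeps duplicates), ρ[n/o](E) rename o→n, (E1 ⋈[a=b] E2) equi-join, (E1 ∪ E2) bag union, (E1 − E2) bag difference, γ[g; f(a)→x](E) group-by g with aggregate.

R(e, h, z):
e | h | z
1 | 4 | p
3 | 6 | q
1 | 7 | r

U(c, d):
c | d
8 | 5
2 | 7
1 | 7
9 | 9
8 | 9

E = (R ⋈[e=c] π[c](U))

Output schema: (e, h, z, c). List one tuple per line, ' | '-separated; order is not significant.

Per-node cardinality:
  R → 3
  U → 5
  π[c](U) → 5
  (R ⋈[e=c] π[c](U)) → 2

== RESULT ==
e | h | z | c
1 | 4 | p | 1
1 | 7 | r | 1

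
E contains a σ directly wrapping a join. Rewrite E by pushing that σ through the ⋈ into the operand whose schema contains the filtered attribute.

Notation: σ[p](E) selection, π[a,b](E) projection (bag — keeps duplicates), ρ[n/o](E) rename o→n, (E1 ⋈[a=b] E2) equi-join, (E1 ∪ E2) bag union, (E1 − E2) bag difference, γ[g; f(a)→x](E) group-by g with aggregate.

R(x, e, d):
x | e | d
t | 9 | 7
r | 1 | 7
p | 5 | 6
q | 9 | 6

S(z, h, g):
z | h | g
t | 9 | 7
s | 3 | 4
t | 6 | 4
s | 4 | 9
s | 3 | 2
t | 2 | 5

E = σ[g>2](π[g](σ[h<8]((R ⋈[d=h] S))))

σ filters on h, owned by the right side.
E' = σ[g>2](π[g]((R ⋈[d=h] σ[h<8](S))))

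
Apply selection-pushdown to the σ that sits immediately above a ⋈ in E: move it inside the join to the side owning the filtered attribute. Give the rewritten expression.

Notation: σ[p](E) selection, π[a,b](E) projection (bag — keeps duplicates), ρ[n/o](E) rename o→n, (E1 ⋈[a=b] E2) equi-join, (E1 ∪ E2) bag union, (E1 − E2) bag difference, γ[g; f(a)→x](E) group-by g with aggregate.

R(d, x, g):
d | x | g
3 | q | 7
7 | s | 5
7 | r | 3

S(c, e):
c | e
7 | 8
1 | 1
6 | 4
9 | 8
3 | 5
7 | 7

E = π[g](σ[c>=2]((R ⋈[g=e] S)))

σ filters on c, owned by the right side.
E' = π[g]((R ⋈[g=e] σ[c>=2](S)))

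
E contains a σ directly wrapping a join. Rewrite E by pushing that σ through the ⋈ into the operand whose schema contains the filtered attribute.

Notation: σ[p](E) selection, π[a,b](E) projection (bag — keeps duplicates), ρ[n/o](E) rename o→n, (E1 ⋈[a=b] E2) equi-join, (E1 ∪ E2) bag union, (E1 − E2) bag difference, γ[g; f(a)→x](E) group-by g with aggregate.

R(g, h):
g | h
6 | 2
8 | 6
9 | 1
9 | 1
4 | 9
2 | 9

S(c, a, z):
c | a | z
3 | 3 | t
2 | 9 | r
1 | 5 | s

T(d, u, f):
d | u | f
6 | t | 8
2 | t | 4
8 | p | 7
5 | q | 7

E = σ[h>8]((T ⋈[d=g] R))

σ filters on h, owned by the right side.
E' = (T ⋈[d=g] σ[h>8](R))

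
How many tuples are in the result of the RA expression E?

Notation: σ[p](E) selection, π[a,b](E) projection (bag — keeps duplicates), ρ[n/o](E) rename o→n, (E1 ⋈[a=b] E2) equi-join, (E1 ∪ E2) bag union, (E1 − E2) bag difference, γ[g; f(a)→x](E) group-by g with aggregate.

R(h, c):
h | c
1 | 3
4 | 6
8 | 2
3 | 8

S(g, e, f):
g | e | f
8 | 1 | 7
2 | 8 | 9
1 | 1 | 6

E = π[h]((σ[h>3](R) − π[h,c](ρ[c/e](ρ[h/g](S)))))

Stepwise |·|:
  R → 4
  σ[h>3](R) → 2
  S → 3
  ρ[h/g](S) → 3
  ρ[c/e](ρ[h/g](S)) → 3
  π[h,c](ρ[c/e](ρ[h/g](S))) → 3
  (σ[h>3](R) − π[h,c](ρ[c/e](ρ[h/g](S)))) → 2
  π[h]((σ[h>3](R) − π[h,c](ρ[c/e](ρ[h/g](S))))) → 2

|E| = 2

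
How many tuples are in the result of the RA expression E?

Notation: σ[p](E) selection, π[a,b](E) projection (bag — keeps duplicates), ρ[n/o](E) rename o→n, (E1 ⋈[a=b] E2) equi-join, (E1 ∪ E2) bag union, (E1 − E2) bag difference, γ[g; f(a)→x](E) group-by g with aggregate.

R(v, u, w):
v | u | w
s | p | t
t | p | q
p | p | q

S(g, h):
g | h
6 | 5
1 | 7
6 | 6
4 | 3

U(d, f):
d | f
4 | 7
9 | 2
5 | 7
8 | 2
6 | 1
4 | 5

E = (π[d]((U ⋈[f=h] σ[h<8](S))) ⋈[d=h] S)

Subexpression sizes:
  U → 6
  S → 4
  σ[h<8](S) → 4
  (U ⋈[f=h] σ[h<8](S)) → 3
  π[d]((U ⋈[f=h] σ[h<8](S))) → 3
  S → 4
  (π[d]((U ⋈[f=h] σ[h<8](S))) ⋈[d=h] S) → 1

|E| = 1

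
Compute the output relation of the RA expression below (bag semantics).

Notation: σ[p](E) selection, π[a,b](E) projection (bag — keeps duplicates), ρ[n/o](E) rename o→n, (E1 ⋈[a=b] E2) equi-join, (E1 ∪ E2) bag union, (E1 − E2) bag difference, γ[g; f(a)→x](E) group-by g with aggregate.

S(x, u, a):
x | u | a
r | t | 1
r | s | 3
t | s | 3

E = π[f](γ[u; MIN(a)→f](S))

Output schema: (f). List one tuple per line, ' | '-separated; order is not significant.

Per-node cardinality:
  S → 3
  γ[u; MIN(a)→f](S) → 2
  π[f](γ[u; MIN(a)→f](S)) → 2

== RESULT ==
f
1
3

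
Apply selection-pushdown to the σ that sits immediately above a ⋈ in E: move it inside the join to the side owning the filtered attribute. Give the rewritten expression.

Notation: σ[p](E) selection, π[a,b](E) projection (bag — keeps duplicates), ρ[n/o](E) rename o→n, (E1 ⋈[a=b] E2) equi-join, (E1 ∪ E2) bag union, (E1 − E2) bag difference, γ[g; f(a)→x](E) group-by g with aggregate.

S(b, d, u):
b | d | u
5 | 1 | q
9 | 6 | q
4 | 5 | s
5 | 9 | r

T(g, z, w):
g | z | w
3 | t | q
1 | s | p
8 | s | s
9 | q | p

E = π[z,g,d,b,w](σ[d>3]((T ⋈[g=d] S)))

σ filters on d, owned by the right side.
E' = π[z,g,d,b,w]((T ⋈[g=d] σ[d>3](S)))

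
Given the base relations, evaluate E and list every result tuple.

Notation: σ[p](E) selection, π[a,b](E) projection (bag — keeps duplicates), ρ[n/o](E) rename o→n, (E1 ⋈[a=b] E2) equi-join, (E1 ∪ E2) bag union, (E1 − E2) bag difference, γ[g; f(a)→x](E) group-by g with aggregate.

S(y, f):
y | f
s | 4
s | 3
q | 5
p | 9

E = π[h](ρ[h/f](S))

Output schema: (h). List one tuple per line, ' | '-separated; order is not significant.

Stepwise |·|:
  S → 4
  ρ[h/f](S) → 4
  π[h](ρ[h/f](S)) → 4

== RESULT ==
h
3
4
5
9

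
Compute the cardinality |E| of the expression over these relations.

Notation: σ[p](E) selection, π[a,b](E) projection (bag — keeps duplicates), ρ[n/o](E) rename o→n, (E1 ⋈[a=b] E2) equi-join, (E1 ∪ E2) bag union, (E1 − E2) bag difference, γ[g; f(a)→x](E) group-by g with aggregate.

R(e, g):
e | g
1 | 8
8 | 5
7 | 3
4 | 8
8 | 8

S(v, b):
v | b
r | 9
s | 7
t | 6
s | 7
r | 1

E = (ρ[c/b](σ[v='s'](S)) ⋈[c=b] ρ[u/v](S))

Subexpression sizes:
  S → 5
  σ[v='s'](S) → 2
  ρ[c/b](σ[v='s'](S)) → 2
  S → 5
  ρ[u/v](S) → 5
  (ρ[c/b](σ[v='s'](S)) ⋈[c=b] ρ[u/v](S)) → 4

|E| = 4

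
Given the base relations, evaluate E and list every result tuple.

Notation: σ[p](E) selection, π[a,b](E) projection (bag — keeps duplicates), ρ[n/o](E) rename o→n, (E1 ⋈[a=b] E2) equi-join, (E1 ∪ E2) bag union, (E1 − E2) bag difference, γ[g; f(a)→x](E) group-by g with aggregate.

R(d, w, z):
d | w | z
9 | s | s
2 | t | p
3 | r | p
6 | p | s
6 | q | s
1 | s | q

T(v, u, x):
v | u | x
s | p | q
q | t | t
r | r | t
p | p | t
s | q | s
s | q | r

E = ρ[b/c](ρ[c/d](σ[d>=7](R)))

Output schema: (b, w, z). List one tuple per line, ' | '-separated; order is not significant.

Per-node cardinality:
  R → 6
  σ[d>=7](R) → 1
  ρ[c/d](σ[d>=7](R)) → 1
  ρ[b/c](ρ[c/d](σ[d>=7](R))) → 1

== RESULT ==
b | w | z
9 | s | s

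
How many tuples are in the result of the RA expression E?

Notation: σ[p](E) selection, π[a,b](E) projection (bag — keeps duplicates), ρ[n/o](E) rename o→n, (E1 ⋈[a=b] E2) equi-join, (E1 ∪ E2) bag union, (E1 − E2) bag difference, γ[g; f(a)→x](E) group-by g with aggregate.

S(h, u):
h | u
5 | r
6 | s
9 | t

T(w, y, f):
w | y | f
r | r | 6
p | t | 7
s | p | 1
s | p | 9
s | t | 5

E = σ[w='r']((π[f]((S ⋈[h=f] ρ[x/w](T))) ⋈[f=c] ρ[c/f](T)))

Row counts bottom-up:
  S → 3
  T → 5
  ρ[x/w](T) → 5
  (S ⋈[h=f] ρ[x/w](T)) → 3
  π[f]((S ⋈[h=f] ρ[x/w](T))) → 3
  T → 5
  ρ[c/f](T) → 5
  (π[f]((S ⋈[h=f] ρ[x/w](T))) ⋈[f=c] ρ[c/f](T)) → 3
  σ[w='r']((π[f]((S ⋈[h=f] ρ[x/w](T))) ⋈[f=c] ρ[c/f](T))) → 1

|E| = 1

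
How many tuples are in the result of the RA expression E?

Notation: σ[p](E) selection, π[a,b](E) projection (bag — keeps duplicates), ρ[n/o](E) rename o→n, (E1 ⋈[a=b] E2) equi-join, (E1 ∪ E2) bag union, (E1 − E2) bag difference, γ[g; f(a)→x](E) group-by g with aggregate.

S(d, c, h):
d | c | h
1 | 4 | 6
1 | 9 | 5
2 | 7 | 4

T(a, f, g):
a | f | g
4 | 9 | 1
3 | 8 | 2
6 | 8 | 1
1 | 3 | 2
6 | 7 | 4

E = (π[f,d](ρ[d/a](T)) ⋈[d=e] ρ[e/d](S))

Subexpression sizes:
  T → 5
  ρ[d/a](T) → 5
  π[f,d](ρ[d/a](T)) → 5
  S → 3
  ρ[e/d](S) → 3
  (π[f,d](ρ[d/a](T)) ⋈[d=e] ρ[e/d](S)) → 2

|E| = 2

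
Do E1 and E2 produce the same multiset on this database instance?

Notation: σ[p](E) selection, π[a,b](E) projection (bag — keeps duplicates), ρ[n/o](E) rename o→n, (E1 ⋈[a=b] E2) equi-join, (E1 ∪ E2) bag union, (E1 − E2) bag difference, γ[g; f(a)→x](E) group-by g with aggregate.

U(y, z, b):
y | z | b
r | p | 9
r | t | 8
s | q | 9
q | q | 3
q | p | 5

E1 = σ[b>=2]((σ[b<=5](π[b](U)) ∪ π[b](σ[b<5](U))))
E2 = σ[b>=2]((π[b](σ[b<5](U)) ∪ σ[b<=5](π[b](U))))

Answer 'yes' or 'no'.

E1 subexpression sizes:
  U → 5
  π[b](U) → 5
  σ[b<=5](π[b](U)) → 2
  U → 5
  σ[b<5](U) → 1
  π[b](σ[b<5](U)) → 1
  (σ[b<=5](π[b](U)) ∪ π[b](σ[b<5](U))) → 3
  σ[b>=2]((σ[b<=5](π[b](U)) ∪ π[b](σ[b<5](U)))) → 3
E2 subexpression sizes:
  U → 5
  σ[b<5](U) → 1
  π[b](σ[b<5](U)) → 1
  U → 5
  π[b](U) → 5
  σ[b<=5](π[b](U)) → 2
  (π[b](σ[b<5](U)) ∪ σ[b<=5](π[b](U))) → 3
  σ[b>=2]((π[b](σ[b<5](U)) ∪ σ[b<=5](π[b](U)))) → 3

E1 and E2 produce the same multiset:
b
3
3
5

yes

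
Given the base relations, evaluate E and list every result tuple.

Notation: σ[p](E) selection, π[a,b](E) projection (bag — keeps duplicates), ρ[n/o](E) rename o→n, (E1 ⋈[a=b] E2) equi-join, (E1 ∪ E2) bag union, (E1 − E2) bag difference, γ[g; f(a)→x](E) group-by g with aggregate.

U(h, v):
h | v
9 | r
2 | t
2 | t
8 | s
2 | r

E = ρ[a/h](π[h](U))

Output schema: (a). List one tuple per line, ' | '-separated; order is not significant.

Per-node cardinality:
  U → 5
  π[h](U) → 5
  ρ[a/h](π[h](U)) → 5

== RESULT ==
a
2
2
2
8
9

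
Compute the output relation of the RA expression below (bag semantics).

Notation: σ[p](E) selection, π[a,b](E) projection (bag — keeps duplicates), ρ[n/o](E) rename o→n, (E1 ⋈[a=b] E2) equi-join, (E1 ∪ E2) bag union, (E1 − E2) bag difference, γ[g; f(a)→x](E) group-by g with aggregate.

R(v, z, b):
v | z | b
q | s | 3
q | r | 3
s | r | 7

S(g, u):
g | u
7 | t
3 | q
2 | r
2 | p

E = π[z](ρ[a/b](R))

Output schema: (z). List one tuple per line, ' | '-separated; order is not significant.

Row counts bottom-up:
  R → 3
  ρ[a/b](R) → 3
  π[z](ρ[a/b](R)) → 3

== RESULT ==
z
r
r
s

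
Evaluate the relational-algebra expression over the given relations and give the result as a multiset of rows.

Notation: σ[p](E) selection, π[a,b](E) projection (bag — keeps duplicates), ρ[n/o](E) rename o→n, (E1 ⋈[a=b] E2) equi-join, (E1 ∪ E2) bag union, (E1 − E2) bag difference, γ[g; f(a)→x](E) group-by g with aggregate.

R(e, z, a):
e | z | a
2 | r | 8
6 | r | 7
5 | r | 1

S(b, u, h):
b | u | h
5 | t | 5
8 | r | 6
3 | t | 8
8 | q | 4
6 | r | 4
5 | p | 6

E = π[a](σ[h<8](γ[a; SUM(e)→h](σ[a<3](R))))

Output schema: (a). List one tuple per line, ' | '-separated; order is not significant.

Subexpression sizes:
  R → 3
  σ[a<3](R) → 1
  γ[a; SUM(e)→h](σ[a<3](R)) → 1
  σ[h<8](γ[a; SUM(e)→h](σ[a<3](R))) → 1
  π[a](σ[h<8](γ[a; SUM(e)→h](σ[a<3](R)))) → 1

== RESULT ==
a
1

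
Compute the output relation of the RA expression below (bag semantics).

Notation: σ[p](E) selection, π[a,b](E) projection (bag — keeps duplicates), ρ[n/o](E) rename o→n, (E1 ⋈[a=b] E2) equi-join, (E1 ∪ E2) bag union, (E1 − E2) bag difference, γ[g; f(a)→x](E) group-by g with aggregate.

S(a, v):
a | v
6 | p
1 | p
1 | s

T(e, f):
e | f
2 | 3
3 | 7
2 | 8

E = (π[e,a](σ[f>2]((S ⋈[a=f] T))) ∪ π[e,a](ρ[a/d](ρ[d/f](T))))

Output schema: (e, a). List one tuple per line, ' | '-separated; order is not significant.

Row counts bottom-up:
  S → 3
  T → 3
  (S ⋈[a=f] T) → 0
  σ[f>2]((S ⋈[a=f] T)) → 0
  π[e,a](σ[f>2]((S ⋈[a=f] T))) → 0
  T → 3
  ρ[d/f](T) → 3
  ρ[a/d](ρ[d/f](T)) → 3
  π[e,a](ρ[a/d](ρ[d/f](T))) → 3
  (π[e,a](σ[f>2]((S ⋈[a=f] T))) ∪ π[e,a](ρ[a/d](ρ[d/f](T)))) → 3

== RESULT ==
e | a
2 | 3
2 | 8
3 | 7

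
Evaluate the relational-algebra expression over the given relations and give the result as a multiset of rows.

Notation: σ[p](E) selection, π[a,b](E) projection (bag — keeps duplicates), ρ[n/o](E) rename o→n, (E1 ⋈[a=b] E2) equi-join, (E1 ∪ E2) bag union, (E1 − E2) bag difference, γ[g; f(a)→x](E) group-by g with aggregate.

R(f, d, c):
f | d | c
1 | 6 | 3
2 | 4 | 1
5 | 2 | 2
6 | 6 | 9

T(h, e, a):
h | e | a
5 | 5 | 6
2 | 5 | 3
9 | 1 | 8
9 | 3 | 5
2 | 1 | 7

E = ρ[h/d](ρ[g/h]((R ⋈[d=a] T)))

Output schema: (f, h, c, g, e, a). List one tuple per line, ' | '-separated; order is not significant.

Per-node cardinality:
  R → 4
  T → 5
  (R ⋈[d=a] T) → 2
  ρ[g/h]((R ⋈[d=a] T)) → 2
  ρ[h/d](ρ[g/h]((R ⋈[d=a] T))) → 2

== RESULT ==
f | h | c | g | e | a
1 | 6 | 3 | 5 | 5 | 6
6 | 6 | 9 | 5 | 5 | 6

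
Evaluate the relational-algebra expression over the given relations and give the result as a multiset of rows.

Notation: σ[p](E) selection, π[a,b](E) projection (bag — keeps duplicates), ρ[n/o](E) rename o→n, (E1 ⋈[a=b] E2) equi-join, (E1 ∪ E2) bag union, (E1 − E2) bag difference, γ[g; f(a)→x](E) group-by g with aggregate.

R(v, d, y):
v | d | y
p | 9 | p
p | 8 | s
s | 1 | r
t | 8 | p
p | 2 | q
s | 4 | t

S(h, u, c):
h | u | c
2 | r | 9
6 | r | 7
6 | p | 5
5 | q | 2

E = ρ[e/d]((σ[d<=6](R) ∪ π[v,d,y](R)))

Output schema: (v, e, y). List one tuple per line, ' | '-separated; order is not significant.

Row counts bottom-up:
  R → 6
  σ[d<=6](R) → 3
  R → 6
  π[v,d,y](R) → 6
  (σ[d<=6](R) ∪ π[v,d,y](R)) → 9
  ρ[e/d]((σ[d<=6](R) ∪ π[v,d,y](R))) → 9

== RESULT ==
v | e | y
p | 2 | q
p | 2 | q
p | 8 | s
p | 9 | p
s | 1 | r
s | 1 | r
s | 4 | t
s | 4 | t
t | 8 | p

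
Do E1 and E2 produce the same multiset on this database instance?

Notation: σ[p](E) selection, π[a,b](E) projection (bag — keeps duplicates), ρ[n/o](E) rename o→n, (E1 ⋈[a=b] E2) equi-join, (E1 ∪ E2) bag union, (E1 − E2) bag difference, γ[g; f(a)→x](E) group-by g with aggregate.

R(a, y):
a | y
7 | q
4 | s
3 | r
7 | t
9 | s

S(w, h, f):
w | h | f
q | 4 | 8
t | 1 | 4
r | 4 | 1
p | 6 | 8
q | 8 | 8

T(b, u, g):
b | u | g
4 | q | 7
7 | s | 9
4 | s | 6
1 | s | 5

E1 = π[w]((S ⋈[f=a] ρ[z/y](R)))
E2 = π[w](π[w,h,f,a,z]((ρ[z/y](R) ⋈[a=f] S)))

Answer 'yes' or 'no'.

E1 per-node cardinality:
  S → 5
  R → 5
  ρ[z/y](R) → 5
  (S ⋈[f=a] ρ[z/y](R)) → 1
  π[w]((S ⋈[f=a] ρ[z/y](R))) → 1
E2 per-node cardinality:
  R → 5
  ρ[z/y](R) → 5
  S → 5
  (ρ[z/y](R) ⋈[a=f] S) → 1
  π[w,h,f,a,z]((ρ[z/y](R) ⋈[a=f] S)) → 1
  π[w](π[w,h,f,a,z]((ρ[z/y](R) ⋈[a=f] S))) → 1

E1 and E2 produce the same multiset:
w
t

yes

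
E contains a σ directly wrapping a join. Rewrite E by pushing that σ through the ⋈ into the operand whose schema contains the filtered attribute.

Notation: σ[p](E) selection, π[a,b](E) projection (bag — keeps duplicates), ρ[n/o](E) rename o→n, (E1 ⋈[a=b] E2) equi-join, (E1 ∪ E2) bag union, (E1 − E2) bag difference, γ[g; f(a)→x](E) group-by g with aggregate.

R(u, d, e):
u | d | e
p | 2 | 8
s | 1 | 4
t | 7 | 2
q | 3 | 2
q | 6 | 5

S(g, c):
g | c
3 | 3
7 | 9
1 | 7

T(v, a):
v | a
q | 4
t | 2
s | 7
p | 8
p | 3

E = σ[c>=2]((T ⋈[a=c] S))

σ filters on c, owned by the right side.
E' = (T ⋈[a=c] σ[c>=2](S))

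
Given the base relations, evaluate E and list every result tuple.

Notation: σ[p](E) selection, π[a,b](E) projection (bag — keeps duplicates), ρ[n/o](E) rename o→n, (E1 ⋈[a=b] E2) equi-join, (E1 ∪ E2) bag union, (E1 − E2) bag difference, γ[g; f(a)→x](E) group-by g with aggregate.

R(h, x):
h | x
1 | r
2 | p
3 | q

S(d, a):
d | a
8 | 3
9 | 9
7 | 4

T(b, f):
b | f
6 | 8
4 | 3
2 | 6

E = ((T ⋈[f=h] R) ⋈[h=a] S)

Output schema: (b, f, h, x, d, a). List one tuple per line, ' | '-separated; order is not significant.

Stepwise |·|:
  T → 3
  R → 3
  (T ⋈[f=h] R) → 1
  S → 3
  ((T ⋈[f=h] R) ⋈[h=a] S) → 1

== RESULT ==
b | f | h | x | d | a
4 | 3 | 3 | q | 8 | 3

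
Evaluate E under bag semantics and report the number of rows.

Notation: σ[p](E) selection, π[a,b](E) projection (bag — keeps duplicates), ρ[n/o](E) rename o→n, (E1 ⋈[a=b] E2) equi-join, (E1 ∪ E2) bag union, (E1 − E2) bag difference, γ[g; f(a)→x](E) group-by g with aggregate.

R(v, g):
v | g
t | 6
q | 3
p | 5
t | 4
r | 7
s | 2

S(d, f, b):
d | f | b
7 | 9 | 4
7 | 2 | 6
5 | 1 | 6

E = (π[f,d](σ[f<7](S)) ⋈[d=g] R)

Row counts bottom-up:
  S → 3
  σ[f<7](S) → 2
  π[f,d](σ[f<7](S)) → 2
  R → 6
  (π[f,d](σ[f<7](S)) ⋈[d=g] R) → 2

|E| = 2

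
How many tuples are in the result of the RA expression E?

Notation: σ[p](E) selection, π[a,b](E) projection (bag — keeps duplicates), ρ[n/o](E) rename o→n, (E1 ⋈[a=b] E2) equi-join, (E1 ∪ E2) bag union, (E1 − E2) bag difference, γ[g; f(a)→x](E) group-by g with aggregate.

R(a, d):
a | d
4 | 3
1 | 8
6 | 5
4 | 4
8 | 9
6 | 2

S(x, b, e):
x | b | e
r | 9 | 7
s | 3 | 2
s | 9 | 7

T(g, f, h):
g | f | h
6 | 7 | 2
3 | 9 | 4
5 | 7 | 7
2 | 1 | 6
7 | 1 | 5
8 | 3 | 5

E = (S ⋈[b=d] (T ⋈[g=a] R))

Subexpression sizes:
  S → 3
  T → 6
  R → 6
  (T ⋈[g=a] R) → 3
  (S ⋈[b=d] (T ⋈[g=a] R)) → 2

|E| = 2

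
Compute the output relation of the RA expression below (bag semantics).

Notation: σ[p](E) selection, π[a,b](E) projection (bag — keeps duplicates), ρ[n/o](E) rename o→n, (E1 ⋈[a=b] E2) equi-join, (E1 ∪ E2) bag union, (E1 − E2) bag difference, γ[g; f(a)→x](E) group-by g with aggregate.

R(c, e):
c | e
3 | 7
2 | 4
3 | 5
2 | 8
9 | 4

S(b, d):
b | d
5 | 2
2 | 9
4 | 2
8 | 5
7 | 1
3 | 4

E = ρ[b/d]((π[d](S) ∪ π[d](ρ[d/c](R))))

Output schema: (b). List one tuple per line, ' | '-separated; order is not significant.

Stepwise |·|:
  S → 6
  π[d](S) → 6
  R → 5
  ρ[d/c](R) → 5
  π[d](ρ[d/c](R)) → 5
  (π[d](S) ∪ π[d](ρ[d/c](R))) → 11
  ρ[b/d]((π[d](S) ∪ π[d](ρ[d/c](R)))) → 11

== RESULT ==
b
1
2
2
2
2
3
3
4
5
9
9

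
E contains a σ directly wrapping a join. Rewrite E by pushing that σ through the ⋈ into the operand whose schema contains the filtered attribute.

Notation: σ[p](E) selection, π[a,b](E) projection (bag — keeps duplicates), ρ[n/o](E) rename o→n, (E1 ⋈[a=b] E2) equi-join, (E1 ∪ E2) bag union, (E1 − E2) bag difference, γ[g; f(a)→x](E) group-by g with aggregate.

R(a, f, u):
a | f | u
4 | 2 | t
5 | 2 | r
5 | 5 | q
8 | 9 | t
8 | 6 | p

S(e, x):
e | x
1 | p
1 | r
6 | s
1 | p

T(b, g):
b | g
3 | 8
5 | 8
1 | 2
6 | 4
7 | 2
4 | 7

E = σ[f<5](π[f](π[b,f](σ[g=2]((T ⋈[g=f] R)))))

σ filters on g, owned by the left side.
E' = σ[f<5](π[f](π[b,f]((σ[g=2](T) ⋈[g=f] R))))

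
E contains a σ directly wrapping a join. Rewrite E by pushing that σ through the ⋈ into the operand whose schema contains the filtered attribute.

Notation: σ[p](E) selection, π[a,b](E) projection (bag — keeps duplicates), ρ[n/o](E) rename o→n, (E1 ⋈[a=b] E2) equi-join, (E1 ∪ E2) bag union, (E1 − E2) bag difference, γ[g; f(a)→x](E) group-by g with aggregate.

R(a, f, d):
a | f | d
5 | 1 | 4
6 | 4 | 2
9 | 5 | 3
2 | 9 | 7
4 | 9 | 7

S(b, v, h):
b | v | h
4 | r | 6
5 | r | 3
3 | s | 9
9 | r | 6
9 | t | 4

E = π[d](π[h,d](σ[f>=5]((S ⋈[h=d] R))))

σ filters on f, owned by the right side.
E' = π[d](π[h,d]((S ⋈[h=d] σ[f>=5](R))))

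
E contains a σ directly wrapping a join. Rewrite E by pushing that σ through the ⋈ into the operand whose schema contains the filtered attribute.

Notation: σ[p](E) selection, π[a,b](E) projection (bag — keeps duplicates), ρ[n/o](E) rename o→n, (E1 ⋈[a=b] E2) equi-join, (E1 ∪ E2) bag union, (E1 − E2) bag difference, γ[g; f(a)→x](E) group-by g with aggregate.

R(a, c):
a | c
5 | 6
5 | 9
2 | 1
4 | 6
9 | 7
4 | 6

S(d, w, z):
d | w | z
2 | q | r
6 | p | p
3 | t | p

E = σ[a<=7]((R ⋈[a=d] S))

σ filters on a, owned by the left side.
E' = (σ[a<=7](R) ⋈[a=d] S)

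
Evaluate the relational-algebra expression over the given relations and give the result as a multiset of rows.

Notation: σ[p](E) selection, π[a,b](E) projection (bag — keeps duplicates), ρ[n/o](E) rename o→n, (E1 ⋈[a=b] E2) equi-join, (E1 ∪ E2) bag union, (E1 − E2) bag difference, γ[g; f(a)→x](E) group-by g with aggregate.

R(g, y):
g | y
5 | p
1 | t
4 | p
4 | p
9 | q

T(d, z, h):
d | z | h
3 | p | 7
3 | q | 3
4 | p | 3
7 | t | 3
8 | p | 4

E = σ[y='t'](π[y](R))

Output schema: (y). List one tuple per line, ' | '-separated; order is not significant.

Subexpression sizes:
  R → 5
  π[y](R) → 5
  σ[y='t'](π[y](R)) → 1

== RESULT ==
y
t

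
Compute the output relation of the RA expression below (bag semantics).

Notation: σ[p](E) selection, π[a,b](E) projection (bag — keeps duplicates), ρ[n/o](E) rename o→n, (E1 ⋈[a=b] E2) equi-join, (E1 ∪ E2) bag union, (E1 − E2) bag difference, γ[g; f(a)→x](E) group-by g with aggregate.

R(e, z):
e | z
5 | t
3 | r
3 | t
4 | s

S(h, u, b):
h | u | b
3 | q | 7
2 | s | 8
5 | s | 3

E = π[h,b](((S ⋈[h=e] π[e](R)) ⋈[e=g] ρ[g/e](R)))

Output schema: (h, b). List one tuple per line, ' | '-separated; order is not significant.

Per-node cardinality:
  S → 3
  R → 4
  π[e](R) → 4
  (S ⋈[h=e] π[e](R)) → 3
  R → 4
  ρ[g/e](R) → 4
  ((S ⋈[h=e] π[e](R)) ⋈[e=g] ρ[g/e](R)) → 5
  π[h,b](((S ⋈[h=e] π[e](R)) ⋈[e=g] ρ[g/e](R))) → 5

== RESULT ==
h | b
3 | 7
3 | 7
3 | 7
3 | 7
5 | 3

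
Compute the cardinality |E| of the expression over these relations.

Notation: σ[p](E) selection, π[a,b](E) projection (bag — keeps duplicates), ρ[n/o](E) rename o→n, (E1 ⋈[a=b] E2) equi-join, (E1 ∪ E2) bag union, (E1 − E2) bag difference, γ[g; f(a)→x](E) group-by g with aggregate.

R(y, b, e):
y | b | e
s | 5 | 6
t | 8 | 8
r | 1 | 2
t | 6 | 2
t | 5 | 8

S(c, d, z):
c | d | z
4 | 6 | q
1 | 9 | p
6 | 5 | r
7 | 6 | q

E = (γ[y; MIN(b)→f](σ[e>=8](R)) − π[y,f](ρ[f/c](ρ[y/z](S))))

Row counts bottom-up:
  R → 5
  σ[e>=8](R) → 2
  γ[y; MIN(b)→f](σ[e>=8](R)) → 1
  S → 4
  ρ[y/z](S) → 4
  ρ[f/c](ρ[y/z](S)) → 4
  π[y,f](ρ[f/c](ρ[y/z](S))) → 4
  (γ[y; MIN(b)→f](σ[e>=8](R)) − π[y,f](ρ[f/c](ρ[y/z](S)))) → 1

|E| = 1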